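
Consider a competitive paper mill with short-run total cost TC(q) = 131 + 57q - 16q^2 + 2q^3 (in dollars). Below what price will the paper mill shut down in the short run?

The shutdown price is the minimum of AVC. VC = 57q - 16q^2 + 2q^3, so AVC = 57 - 16q + 2q^2.
dAVC/dq = -16 + 4q = 0 gives q = 4. min AVC = 57 - 16·4 + 2·4^2 = 25.
For P < $25 the firm produces nothing.

$25 per unit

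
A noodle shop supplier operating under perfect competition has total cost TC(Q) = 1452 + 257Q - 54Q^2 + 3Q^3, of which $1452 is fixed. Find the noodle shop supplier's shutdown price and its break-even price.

AVC = 257 - 54Q + 3Q^2; minimized at Q = 9, giving min AVC = $14. That is the shutdown price.
ATC = 1452/Q + 257 - 54Q + 3Q^2. Setting dATC/dQ = −1452/Q^2 − 54 + 6Q = 0 gives Q = 11 (since 6·11^3 − 54·11^2 = 1452).
min ATC = 1452/11 + 257 − 54·11 + 3·11^2 = $158. That is the break-even price.
Between these two prices the firm operates at a loss; above $158 it earns a profit.

Shutdown price = $14; break-even price = $158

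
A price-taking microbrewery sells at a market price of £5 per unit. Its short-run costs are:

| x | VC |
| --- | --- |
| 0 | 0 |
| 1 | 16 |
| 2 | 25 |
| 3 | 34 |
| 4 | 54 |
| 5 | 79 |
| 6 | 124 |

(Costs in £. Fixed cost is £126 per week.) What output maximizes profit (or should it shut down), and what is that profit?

Profit at each row (π = 5x − TC): x=0: -126; x=1: -137; x=2: -141; x=3: -145; x=4: -160; x=5: -180; x=6: -220.
Profit is highest at x = 0. Equivalently, the lowest AVC in the table is 34/3 ≈ £11.33 at x = 3, and P = £5 falls below it — price never covers variable cost, so the firm shuts down and loses only its fixed cost.

x = 0 (shut down); profit = -£126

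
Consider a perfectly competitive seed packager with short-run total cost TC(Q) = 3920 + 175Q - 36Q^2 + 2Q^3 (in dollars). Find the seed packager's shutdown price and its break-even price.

Shutdown price = min AVC. AVC = 175 - 36Q + 2Q^2, with vertex at Q = 9 and minimum $13.
ATC = 3920/Q + 175 - 36Q + 2Q^2. Setting dATC/dQ = −3920/Q^2 − 36 + 4Q = 0 gives Q = 14 (since 4·14^3 − 36·14^2 = 3920).
min ATC = 3920/14 + 175 − 36·14 + 2·14^2 = $343. That is the break-even price.
Between these two prices the firm operates at a loss; above $343 it earns a profit.

Shutdown price = $13; break-even price = $343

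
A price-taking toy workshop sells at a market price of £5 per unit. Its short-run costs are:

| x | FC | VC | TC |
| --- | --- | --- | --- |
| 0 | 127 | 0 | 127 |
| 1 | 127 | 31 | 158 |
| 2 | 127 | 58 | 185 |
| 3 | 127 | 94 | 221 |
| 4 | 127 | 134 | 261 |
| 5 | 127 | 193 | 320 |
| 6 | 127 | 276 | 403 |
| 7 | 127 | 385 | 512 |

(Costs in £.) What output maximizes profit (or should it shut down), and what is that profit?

Tabulate TR − TC: x=0: -127; x=1: -153; x=2: -175; x=3: -206; x=4: -241; x=5: -295; x=6: -373; x=7: -477.
Profit is highest at x = 0. Equivalently, the lowest AVC in the table is 58/2 ≈ £29 at x = 2, and P = £5 falls below it — price never covers variable cost, so the firm shuts down and loses only its fixed cost.

x = 0 (shut down); profit = -£127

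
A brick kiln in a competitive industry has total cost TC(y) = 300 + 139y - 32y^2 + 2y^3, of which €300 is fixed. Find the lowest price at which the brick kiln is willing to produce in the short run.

The shutdown price is the minimum of AVC. VC = 139y - 32y^2 + 2y^3, so AVC = 139 - 32y + 2y^2.
dAVC/dy = -32 + 4y = 0 gives y = 8. min AVC = 139 - 32·8 + 2·8^2 = 11.
For P < €11 the firm produces nothing.

€11 per unit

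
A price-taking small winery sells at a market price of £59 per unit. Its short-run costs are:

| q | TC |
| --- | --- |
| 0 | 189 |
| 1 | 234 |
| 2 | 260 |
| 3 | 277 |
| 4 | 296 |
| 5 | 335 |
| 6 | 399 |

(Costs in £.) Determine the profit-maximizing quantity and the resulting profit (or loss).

Tabulate TR − TC: q=0: -189; q=1: -175; q=2: -142; q=3: -100; q=4: -60; q=5: -40; q=6: -45.
Profit is maximized at q = 5. AVC there is 146/5 = £29.20 ≤ P, so producing beats shutting down (which would give -£189).

q = 5; profit = -£40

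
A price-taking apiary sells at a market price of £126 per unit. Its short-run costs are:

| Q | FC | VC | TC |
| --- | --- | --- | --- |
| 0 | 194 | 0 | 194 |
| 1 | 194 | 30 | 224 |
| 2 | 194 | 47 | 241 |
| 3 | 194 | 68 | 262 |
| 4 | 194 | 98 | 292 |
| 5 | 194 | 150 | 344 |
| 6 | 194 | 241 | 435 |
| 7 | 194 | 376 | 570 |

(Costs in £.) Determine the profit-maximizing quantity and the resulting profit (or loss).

Tabulate TR − TC: Q=0: -194; Q=1: -98; Q=2: 11; Q=3: 116; Q=4: 212; Q=5: 286; Q=6: 321; Q=7: 312.
Profit is maximized at Q = 6. AVC there is 241/6 = £40.17 ≤ P, so producing beats shutting down (which would give -£194).

Q = 6; profit = £321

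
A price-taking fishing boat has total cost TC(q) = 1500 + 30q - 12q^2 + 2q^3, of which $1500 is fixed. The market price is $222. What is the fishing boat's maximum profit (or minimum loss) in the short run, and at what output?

AVC = 30 - 12q + 2q^2 has its minimum $12 at q = 3; price $222 clears that bar, so the firm operates.
With MC = 30 - 24q + 6q^2, P = MC on the upward-sloping part at q* = 8.
TR = 222·8 = 1776. TC = 1500 + 496 = 1996. Profit = 1776 − 1996 = -$220.
Shutting down would mean losing the fixed cost of $1500, so operating at a loss of $220 is better by $1280.

Profit = -$220 at q = 8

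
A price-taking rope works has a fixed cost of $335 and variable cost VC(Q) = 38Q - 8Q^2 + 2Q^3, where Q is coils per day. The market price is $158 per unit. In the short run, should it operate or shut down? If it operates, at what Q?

From TC, MC = TC'(Q) = 38 - 16Q + 6Q^2 and AVC = VC/Q = 38 - 8Q + 2Q^2.
AVC hits its minimum where MC = AVC, at Q = 2, giving min AVC = 38 - 8·2 + 2·2^2 = $30.
Since P = $158 ≥ min AVC = $30, price covers variable cost and the firm should produce.
Set P = MC: 158 = 38 - 16Q + 6Q^2 → -120 - 16Q + 6Q^2 = 0. The roots are Q = -10/3 and Q = 6; the profit-maximizing output is on the rising part of MC, so Q* = 6.
Check: AVC at Q = 6 is $62 ≤ P, so revenue covers variable cost.
Profit = P·Q − TC = 158·6 − 707 = $241.

Produce at Q = 6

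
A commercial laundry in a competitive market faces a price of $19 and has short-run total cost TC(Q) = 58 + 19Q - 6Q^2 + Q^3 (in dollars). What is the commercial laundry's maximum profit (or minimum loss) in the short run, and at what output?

AVC = 19 - 6Q + Q^2; min AVC = $10 at Q = 3. Since P = $19 ≥ min AVC, the firm produces.
MC = 19 - 12Q + 3Q^2. Setting P = MC and taking the root on the rising branch gives Q* = 4.
TR = 19·4 = 76. TC = 58 + 44 = 102. Profit = 76 − 102 = -$26.
Shutting down would mean losing the fixed cost of $58, so operating at a loss of $26 is better by $32.

Profit = -$26 at Q = 4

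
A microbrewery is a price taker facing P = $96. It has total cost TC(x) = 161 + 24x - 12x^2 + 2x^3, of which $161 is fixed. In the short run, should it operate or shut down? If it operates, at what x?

Produce at x = 6

Variable cost is VC = 24x - 12x^2 + 2x^3, so AVC = VC/x = 24 - 12x + 2x^2 and MC = dTC/dx = 24 - 24x + 6x^2.
AVC hits its minimum where MC = AVC, at x = 3, giving min AVC = 24 - 12·3 + 2·3^2 = $6.
Since P = $96 ≥ min AVC = $6, price covers variable cost and the firm should produce.
Set P = MC: 96 = 24 - 24x + 6x^2 → -72 - 24x + 6x^2 = 0. The roots are x = -2 and x = 6; the profit-maximizing output is on the rising part of MC, so x* = 6.
Check: AVC at x = 6 is $24 ≤ P, so revenue covers variable cost.
Profit = P·x − TC = 96·6 − 305 = $271.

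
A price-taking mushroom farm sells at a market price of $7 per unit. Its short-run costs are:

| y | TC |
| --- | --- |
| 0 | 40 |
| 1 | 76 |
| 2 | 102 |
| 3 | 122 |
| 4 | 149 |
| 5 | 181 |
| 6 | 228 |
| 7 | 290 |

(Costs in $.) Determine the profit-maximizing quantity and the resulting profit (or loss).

y = 0 (shut down); profit = -$40

Compute π = P·y − TC at each output: y=0: -40; y=1: -69; y=2: -88; y=3: -101; y=4: -121; y=5: -146; y=6: -186; y=7: -241.
Profit is highest at y = 0. Equivalently, the lowest AVC in the table is 109/4 ≈ $27.25 at y = 4, and P = $7 falls below it — price never covers variable cost, so the firm shuts down and loses only its fixed cost.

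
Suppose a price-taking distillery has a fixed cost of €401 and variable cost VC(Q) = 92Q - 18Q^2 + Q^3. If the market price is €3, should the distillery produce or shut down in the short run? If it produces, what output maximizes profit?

Variable cost is VC = 92Q - 18Q^2 + Q^3, so AVC = VC/Q = 92 - 18Q + Q^2 and MC = dTC/dQ = 92 - 36Q + 3Q^2.
AVC hits its minimum where MC = AVC, at Q = 9, giving min AVC = 92 - 18·9 + 9^2 = €11.
With P < min AVC (€3 < €11), every unit sold adds to the loss.
Best response: produce nothing and absorb the €401 fixed cost.

Shut down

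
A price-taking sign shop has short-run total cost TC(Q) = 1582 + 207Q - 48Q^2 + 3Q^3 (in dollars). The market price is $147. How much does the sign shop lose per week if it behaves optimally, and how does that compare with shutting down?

Profit = -$382 at Q = 10

AVC = 207 - 48Q + 3Q^2 has its minimum $15 at Q = 8; price $147 clears that bar, so the firm operates.
MC = 207 - 96Q + 9Q^2. Setting P = MC and taking the root on the rising branch gives Q* = 10.
TR = 147·10 = 1470. TC = 1582 + 270 = 1852. Profit = 1470 − 1852 = -$382.
Shutting down would mean losing the fixed cost of $1582, so operating at a loss of $382 is better by $1200.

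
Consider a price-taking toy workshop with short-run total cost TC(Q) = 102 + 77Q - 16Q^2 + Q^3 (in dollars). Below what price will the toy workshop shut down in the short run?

The firm shuts down when price falls below the minimum of average variable cost. AVC = VC/Q = 77 - 16Q + Q^2.
At the minimum of AVC, MC = AVC. MC = 77 - 32Q + 3Q^2; setting MC = AVC gives 2Q^2 - 16Q = 0, so Q = 8. min AVC = 13.
For P < $13 the firm produces nothing.

$13 per unit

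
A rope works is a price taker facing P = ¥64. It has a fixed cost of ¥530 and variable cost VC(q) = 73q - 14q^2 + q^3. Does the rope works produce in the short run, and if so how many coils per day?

Produce at q = 9

Strip out fixed cost: VC = 73q - 14q^2 + q^3. Then AVC = 73 - 14q + q^2 and MC = 73 - 28q + 3q^2.
The AVC parabola has its vertex at q = 14/2 = 7, where AVC = 73 - 14·7 + 7^2 = ¥24.
Since P = ¥64 ≥ min AVC = ¥24, price covers variable cost and the firm should produce.
Solving P = MC: 9 - 28q + 3q^2 = 0 ⇒ q = 1/3 or 9. On the upward-sloping branch, q* = 9.
Check: AVC at q = 9 is ¥28 ≤ P, so revenue covers variable cost.
Profit = P·q − TC = 64·9 − 782 = -¥206, a loss, but smaller than the ¥530 fixed cost the firm would lose by shutting down.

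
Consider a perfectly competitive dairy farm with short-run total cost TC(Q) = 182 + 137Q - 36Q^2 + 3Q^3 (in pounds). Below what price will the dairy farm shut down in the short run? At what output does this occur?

Short-run supply begins at min AVC. From VC = 137Q - 36Q^2 + 3Q^3, AVC = 137 - 36Q + 3Q^2.
dAVC/dQ = -36 + 6Q = 0 gives Q = 6. min AVC = 137 - 36·6 + 3·6^2 = 29.
So the shutdown price is £29.

£29 per unit, at Q = 6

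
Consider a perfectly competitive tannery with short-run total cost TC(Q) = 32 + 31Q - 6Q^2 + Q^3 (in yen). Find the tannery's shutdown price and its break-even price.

Shutdown price = ¥22; break-even price = ¥31

AVC = 31 - 6Q + Q^2; minimized at Q = 3, giving min AVC = ¥22. That is the shutdown price.
ATC = 32/Q + 31 - 6Q + Q^2. Setting dATC/dQ = −32/Q^2 − 6 + 2Q = 0 gives Q = 4 (since 2·4^3 − 6·4^2 = 32).
min ATC = 32/4 + 31 − 6·4 + 4^2 = ¥31. That is the break-even price.
Between these two prices the firm operates at a loss; above ¥31 it earns a profit.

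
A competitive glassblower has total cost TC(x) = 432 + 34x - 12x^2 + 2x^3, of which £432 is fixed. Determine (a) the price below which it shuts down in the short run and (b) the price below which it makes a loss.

AVC = 34 - 12x + 2x^2; minimized at x = 3, giving min AVC = £16. That is the shutdown price.
ATC = 432/x + 34 - 12x + 2x^2. Setting dATC/dx = −432/x^2 − 12 + 4x = 0 gives x = 6 (since 4·6^3 − 12·6^2 = 432).
min ATC = 432/6 + 34 − 12·6 + 2·6^2 = £106. That is the break-even price.
For £16 ≤ P < £106 the firm produces at a loss; below £16 it shuts down.

Shutdown price = £16; break-even price = £106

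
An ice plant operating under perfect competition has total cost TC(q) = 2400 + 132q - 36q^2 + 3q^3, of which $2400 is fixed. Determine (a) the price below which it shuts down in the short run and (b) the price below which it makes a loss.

AVC = 132 - 36q + 3q^2; minimized at q = 6, giving min AVC = $24. That is the shutdown price.
ATC = 2400/q + 132 - 36q + 3q^2. Setting dATC/dq = −2400/q^2 − 36 + 6q = 0 gives q = 10 (since 6·10^3 − 36·10^2 = 2400).
min ATC = 2400/10 + 132 − 36·10 + 3·10^2 = $312. That is the break-even price.
Between these two prices the firm operates at a loss; above $312 it earns a profit.

Shutdown price = $24; break-even price = $312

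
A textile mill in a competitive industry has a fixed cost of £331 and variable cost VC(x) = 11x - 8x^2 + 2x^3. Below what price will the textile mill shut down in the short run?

The shutdown price is the minimum of AVC. VC = 11x - 8x^2 + 2x^3, so AVC = 11 - 8x + 2x^2.
dAVC/dx = -8 + 4x = 0 gives x = 2. min AVC = 11 - 8·2 + 2·2^2 = 3.
So the shutdown price is £3.

£3 per unit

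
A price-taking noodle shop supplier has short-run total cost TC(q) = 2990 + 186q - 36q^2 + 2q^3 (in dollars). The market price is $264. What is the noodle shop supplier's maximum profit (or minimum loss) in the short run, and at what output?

AVC = 186 - 36q + 2q^2; min AVC = $24 at q = 9. Since P = $264 ≥ min AVC, the firm produces.
MC = 186 - 72q + 6q^2. Setting P = MC and taking the root on the rising branch gives q* = 13.
TR = 264·13 = 3432. TC = 2990 + 728 = 3718. Profit = 3432 − 3718 = -$286.
That loss of $286 beats the $2990 the firm would lose by shutting down; producing recovers $2704 of fixed cost.

Profit = -$286 at q = 13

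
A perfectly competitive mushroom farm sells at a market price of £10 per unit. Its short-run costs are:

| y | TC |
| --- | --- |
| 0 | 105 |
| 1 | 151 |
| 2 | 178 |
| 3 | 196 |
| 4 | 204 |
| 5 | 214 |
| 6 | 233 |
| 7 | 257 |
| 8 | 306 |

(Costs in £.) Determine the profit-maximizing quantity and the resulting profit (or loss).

y = 0 (shut down); profit = -£105

Profit at each row (π = 10y − TC): y=0: -105; y=1: -141; y=2: -158; y=3: -166; y=4: -164; y=5: -164; y=6: -173; y=7: -187; y=8: -226.
Profit is highest at y = 0. Equivalently, the lowest AVC in the table is 128/6 ≈ £21.33 at y = 6, and P = £10 falls below it — price never covers variable cost, so the firm shuts down and loses only its fixed cost.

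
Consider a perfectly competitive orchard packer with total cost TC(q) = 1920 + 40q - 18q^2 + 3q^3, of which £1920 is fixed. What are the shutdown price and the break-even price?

Shutdown price = £13; break-even price = £328

Shutdown price = min AVC. AVC = 40 - 18q + 3q^2, with vertex at q = 3 and minimum £13.
ATC = 1920/q + 40 - 18q + 3q^2. Setting dATC/dq = −1920/q^2 − 18 + 6q = 0 gives q = 8 (since 6·8^3 − 18·8^2 = 1920).
min ATC = 1920/8 + 40 − 18·8 + 3·8^2 = £328. That is the break-even price.
Between these two prices the firm operates at a loss; above £328 it earns a profit.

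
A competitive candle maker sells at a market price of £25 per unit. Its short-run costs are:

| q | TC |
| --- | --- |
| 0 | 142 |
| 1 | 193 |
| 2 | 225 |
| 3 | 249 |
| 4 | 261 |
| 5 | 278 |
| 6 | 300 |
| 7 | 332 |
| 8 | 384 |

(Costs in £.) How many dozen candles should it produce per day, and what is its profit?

q = 0 (shut down); profit = -£142

Profit at each row (π = 25q − TC): q=0: -142; q=1: -168; q=2: -175; q=3: -174; q=4: -161; q=5: -153; q=6: -150; q=7: -157; q=8: -184.
Profit is highest at q = 0. Equivalently, the lowest AVC in the table is 158/6 ≈ £26.33 at q = 6, and P = £25 falls below it — price never covers variable cost, so the firm shuts down and loses only its fixed cost.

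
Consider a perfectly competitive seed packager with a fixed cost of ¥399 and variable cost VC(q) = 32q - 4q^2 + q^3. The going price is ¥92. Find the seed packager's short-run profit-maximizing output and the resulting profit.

Profit = -¥111 at q = 6

AVC = 32 - 4q + q^2 has its minimum ¥28 at q = 2; price ¥92 clears that bar, so the firm operates.
With MC = 32 - 8q + 3q^2, P = MC on the upward-sloping part at q* = 6.
TR = 92·6 = 552. TC = 399 + 264 = 663. Profit = 552 − 663 = -¥111.
Shutting down would mean losing the fixed cost of ¥399, so operating at a loss of ¥111 is better by ¥288.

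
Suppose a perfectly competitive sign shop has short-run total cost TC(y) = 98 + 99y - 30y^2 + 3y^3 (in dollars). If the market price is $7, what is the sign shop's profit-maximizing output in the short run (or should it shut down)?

Shut down

Variable cost is VC = 99y - 30y^2 + 3y^3, so AVC = VC/y = 99 - 30y + 3y^2 and MC = dTC/dy = 99 - 60y + 9y^2.
The AVC parabola has its vertex at y = 30/6 = 5, where AVC = 99 - 30·5 + 3·5^2 = $24.
Since P = $7 < min AVC = $24, price fails to cover variable cost at any output.
Best response: produce nothing and absorb the $98 fixed cost.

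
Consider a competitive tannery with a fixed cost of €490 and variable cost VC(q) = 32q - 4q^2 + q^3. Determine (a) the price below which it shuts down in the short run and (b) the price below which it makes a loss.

Shutdown price = €28; break-even price = €123

AVC = 32 - 4q + q^2; minimized at q = 2, giving min AVC = €28. That is the shutdown price.
ATC = 490/q + 32 - 4q + q^2. Setting dATC/dq = −490/q^2 − 4 + 2q = 0 gives q = 7 (since 2·7^3 − 4·7^2 = 490).
min ATC = 490/7 + 32 − 4·7 + 7^2 = €123. That is the break-even price.
For €28 ≤ P < €123 the firm produces at a loss; below €28 it shuts down.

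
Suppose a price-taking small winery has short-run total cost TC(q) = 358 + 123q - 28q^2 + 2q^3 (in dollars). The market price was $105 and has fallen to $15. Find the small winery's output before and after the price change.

Output falls from 9 to 0 (the firm shuts down)

MC = 123 - 56q + 6q^2; the shutdown threshold is min AVC = $25 (at q = 7).
With P = $105 above the shutdown price, P = MC gives q = 9.
At P = $15 < min AVC = $25, price no longer covers variable cost at any output, so the firm shuts down: q = 0.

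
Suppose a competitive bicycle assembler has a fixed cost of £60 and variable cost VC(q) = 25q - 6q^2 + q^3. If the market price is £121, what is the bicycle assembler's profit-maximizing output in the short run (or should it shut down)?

From TC, MC = TC'(q) = 25 - 12q + 3q^2 and AVC = VC/q = 25 - 6q + q^2.
The AVC parabola has its vertex at q = 6/2 = 3, where AVC = 25 - 6·3 + 3^2 = £16.
Because £121 ≥ £16, revenue can cover variable cost; the firm operates.
P = MC gives -96 - 12q + 3q^2 = 0, with roots -4 and 8. Take the larger (rising MC): q* = 8.
Check: AVC at q = 8 is £41 ≤ P, so revenue covers variable cost.
Profit = P·q − TC = 121·8 − 388 = £580.

Produce at q = 8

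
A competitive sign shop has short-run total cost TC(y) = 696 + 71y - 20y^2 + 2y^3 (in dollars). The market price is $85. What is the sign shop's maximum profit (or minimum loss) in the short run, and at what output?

Profit = -$304 at y = 7

AVC = 71 - 20y + 2y^2; min AVC = $21 at y = 5. Since P = $85 ≥ min AVC, the firm produces.
With MC = 71 - 40y + 6y^2, P = MC on the upward-sloping part at y* = 7.
TR = 85·7 = 595. TC = 696 + 203 = 899. Profit = 595 − 899 = -$304.
Shutting down would mean losing the fixed cost of $696, so operating at a loss of $304 is better by $392.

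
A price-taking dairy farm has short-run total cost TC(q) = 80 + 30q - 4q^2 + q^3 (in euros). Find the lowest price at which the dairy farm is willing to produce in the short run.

€26 per unit

The shutdown price is the minimum of AVC. VC = 30q - 4q^2 + q^3, so AVC = 30 - 4q + q^2.
dAVC/dq = -4 + 2q = 0 gives q = 2. min AVC = 30 - 4·2 + 2^2 = 26.
The firm shuts down for any P below €26.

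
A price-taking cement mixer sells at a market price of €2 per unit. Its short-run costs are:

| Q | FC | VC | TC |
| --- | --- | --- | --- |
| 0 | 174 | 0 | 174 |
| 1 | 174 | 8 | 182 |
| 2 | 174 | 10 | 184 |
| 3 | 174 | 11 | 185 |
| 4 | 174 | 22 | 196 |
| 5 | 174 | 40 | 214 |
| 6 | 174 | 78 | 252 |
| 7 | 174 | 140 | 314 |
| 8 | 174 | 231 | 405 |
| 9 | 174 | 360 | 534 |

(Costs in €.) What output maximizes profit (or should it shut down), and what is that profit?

Tabulate TR − TC: Q=0: -174; Q=1: -180; Q=2: -180; Q=3: -179; Q=4: -188; Q=5: -204; Q=6: -240; Q=7: -300; Q=8: -389; Q=9: -516.
Profit is highest at Q = 0. Equivalently, the lowest AVC in the table is 11/3 ≈ €3.67 at Q = 3, and P = €2 falls below it — price never covers variable cost, so the firm shuts down and loses only its fixed cost.

Q = 0 (shut down); profit = -€174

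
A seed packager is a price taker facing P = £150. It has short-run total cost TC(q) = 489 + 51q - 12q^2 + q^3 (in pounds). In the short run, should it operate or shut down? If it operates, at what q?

Produce at q = 11

Variable cost is VC = 51q - 12q^2 + q^3, so AVC = VC/q = 51 - 12q + q^2 and MC = dTC/dq = 51 - 24q + 3q^2.
The AVC parabola has its vertex at q = 12/2 = 6, where AVC = 51 - 12·6 + 6^2 = £15.
P = £150 exceeds min AVC = £15, so the firm stays open.
Solving P = MC: -99 - 24q + 3q^2 = 0 ⇒ q = -3 or 11. On the upward-sloping branch, q* = 11.
Check: AVC at q = 11 is £40 ≤ P, so revenue covers variable cost.
Profit = P·q − TC = 150·11 − 929 = £721.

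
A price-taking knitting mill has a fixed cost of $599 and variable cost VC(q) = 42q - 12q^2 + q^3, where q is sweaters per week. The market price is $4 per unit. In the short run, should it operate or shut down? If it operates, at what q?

Shut down

From TC, MC = TC'(q) = 42 - 24q + 3q^2 and AVC = VC/q = 42 - 12q + q^2.
The AVC parabola has its vertex at q = 12/2 = 6, where AVC = 42 - 12·6 + 6^2 = $6.
P = $4 lies below min AVC = $6; no output level covers variable cost.
The firm minimizes its loss by shutting down and losing only its fixed cost of $599.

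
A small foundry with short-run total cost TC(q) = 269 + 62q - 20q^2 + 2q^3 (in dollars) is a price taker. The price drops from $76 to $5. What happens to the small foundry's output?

Output falls from 7 to 0 (the firm shuts down)

MC = 62 - 40q + 6q^2; the shutdown threshold is min AVC = $12 (at q = 5).
At P = $76 ≥ min AVC, set P = MC on the rising branch: q = 7.
At P = $5 < min AVC = $12, price no longer covers variable cost at any output, so the firm shuts down: q = 0.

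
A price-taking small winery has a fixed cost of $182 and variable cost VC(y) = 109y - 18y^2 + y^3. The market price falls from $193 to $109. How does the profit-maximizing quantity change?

Output falls from 14 to 12

MC = 109 - 36y + 3y^2; the shutdown threshold is min AVC = $28 (at y = 9).
With P = $193 above the shutdown price, P = MC gives y = 14.
At P = $109 ≥ min AVC, set P = MC: y = 12. The firm stays open but cuts output.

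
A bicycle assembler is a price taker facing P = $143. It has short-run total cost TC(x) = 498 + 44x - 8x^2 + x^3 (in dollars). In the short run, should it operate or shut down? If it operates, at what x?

From TC, MC = TC'(x) = 44 - 16x + 3x^2 and AVC = VC/x = 44 - 8x + x^2.
AVC is minimized where dAVC/dx = -8 + 2x = 0, at x = 4; min AVC = 44 - 8·4 + 4^2 = $28.
Since P = $143 ≥ min AVC = $28, price covers variable cost and the firm should produce.
Solving P = MC: -99 - 16x + 3x^2 = 0 ⇒ x = -11/3 or 9. On the upward-sloping branch, x* = 9.
Check: AVC at x = 9 is $53 ≤ P, so revenue covers variable cost.
Profit = P·x − TC = 143·9 − 975 = $312.

Produce at x = 9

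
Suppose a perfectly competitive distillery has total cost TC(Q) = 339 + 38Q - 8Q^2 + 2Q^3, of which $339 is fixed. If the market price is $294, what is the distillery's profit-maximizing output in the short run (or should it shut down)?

From TC, MC = TC'(Q) = 38 - 16Q + 6Q^2 and AVC = VC/Q = 38 - 8Q + 2Q^2.
AVC is minimized where dAVC/dQ = -8 + 4Q = 0, at Q = 2; min AVC = 38 - 8·2 + 2·2^2 = $30.
P = $294 exceeds min AVC = $30, so the firm stays open.
Solving P = MC: -256 - 16Q + 6Q^2 = 0 ⇒ Q = -16/3 or 8. On the upward-sloping branch, Q* = 8.
Check: AVC at Q = 8 is $102 ≤ P, so revenue covers variable cost.
Profit = P·Q − TC = 294·8 − 1155 = $1197.

Produce at Q = 8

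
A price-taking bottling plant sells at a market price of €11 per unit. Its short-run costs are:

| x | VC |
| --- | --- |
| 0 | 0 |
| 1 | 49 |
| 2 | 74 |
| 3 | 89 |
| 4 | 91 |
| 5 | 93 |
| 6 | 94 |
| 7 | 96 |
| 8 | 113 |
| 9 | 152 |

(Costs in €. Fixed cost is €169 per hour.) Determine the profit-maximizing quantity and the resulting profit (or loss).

Compute π = P·x − TC at each output: x=0: -169; x=1: -207; x=2: -221; x=3: -225; x=4: -216; x=5: -207; x=6: -197; x=7: -188; x=8: -194; x=9: -222.
Profit is highest at x = 0. Equivalently, the lowest AVC in the table is 96/7 ≈ €13.71 at x = 7, and P = €11 falls below it — price never covers variable cost, so the firm shuts down and loses only its fixed cost.

x = 0 (shut down); profit = -€169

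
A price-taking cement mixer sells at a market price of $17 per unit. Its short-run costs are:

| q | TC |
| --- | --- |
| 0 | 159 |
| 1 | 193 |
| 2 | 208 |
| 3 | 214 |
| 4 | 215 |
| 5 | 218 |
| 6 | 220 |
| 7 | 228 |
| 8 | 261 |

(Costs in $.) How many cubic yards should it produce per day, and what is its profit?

q = 7; profit = -$109

Profit at each row (π = 17q − TC): q=0: -159; q=1: -176; q=2: -174; q=3: -163; q=4: -147; q=5: -133; q=6: -118; q=7: -109; q=8: -125.
Profit is maximized at q = 7. AVC there is 69/7 = $9.86 ≤ P, so producing beats shutting down (which would give -$159).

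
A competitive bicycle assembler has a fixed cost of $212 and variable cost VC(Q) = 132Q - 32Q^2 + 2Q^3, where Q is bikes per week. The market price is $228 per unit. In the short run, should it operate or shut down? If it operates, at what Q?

Produce at Q = 12

Variable cost is VC = 132Q - 32Q^2 + 2Q^3, so AVC = VC/Q = 132 - 32Q + 2Q^2 and MC = dTC/dQ = 132 - 64Q + 6Q^2.
The AVC parabola has its vertex at Q = 32/4 = 8, where AVC = 132 - 32·8 + 2·8^2 = $4.
P = $228 exceeds min AVC = $4, so the firm stays open.
Solving P = MC: -96 - 64Q + 6Q^2 = 0 ⇒ Q = -4/3 or 12. On the upward-sloping branch, Q* = 12.
Check: AVC at Q = 12 is $36 ≤ P, so revenue covers variable cost.
Profit = P·Q − TC = 228·12 − 644 = $2092.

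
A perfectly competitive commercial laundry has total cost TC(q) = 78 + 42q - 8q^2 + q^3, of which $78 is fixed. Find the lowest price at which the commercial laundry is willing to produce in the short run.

Short-run supply begins at min AVC. From VC = 42q - 8q^2 + q^3, AVC = 42 - 8q + q^2.
At the minimum of AVC, MC = AVC. MC = 42 - 16q + 3q^2; setting MC = AVC gives 2q^2 - 8q = 0, so q = 4. min AVC = 26.
So the shutdown price is $26.

$26 per unit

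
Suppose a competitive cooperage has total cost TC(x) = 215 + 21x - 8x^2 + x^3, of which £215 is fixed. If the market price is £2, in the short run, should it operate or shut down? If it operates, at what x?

Shut down

From TC, MC = TC'(x) = 21 - 16x + 3x^2 and AVC = VC/x = 21 - 8x + x^2.
The AVC parabola has its vertex at x = 8/2 = 4, where AVC = 21 - 8·4 + 4^2 = £5.
P = £2 lies below min AVC = £5; no output level covers variable cost.
The firm minimizes its loss by shutting down and losing only its fixed cost of £215.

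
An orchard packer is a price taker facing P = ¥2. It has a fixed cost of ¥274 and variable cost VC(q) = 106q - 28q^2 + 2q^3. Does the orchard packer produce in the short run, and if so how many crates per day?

Shut down

Strip out fixed cost: VC = 106q - 28q^2 + 2q^3. Then AVC = 106 - 28q + 2q^2 and MC = 106 - 56q + 6q^2.
AVC is minimized where dAVC/dq = -28 + 4q = 0, at q = 7; min AVC = 106 - 28·7 + 2·7^2 = ¥8.
Since P = ¥2 < min AVC = ¥8, price fails to cover variable cost at any output.
Best response: produce nothing and absorb the ¥274 fixed cost.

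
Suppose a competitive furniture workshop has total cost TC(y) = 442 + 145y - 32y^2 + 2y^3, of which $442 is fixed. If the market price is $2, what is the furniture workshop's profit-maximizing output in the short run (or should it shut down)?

Shut down

Variable cost is VC = 145y - 32y^2 + 2y^3, so AVC = VC/y = 145 - 32y + 2y^2 and MC = dTC/dy = 145 - 64y + 6y^2.
AVC hits its minimum where MC = AVC, at y = 8, giving min AVC = 145 - 32·8 + 2·8^2 = $17.
P = $2 lies below min AVC = $17; no output level covers variable cost.
Shutting down limits the loss to fixed cost, $442.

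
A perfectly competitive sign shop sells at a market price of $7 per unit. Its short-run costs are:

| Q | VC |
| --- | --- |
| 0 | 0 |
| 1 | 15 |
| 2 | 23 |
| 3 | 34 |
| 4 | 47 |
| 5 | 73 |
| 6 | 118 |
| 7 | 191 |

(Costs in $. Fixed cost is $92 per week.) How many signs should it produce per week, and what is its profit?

Compute π = P·Q − TC at each output: Q=0: -92; Q=1: -100; Q=2: -101; Q=3: -105; Q=4: -111; Q=5: -130; Q=6: -168; Q=7: -234.
Profit is highest at Q = 0. Equivalently, the lowest AVC in the table is 34/3 ≈ $11.33 at Q = 3, and P = $7 falls below it — price never covers variable cost, so the firm shuts down and loses only its fixed cost.

Q = 0 (shut down); profit = -$92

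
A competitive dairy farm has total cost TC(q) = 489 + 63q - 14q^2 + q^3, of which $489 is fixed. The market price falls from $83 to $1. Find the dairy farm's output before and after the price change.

Output falls from 10 to 0 (the firm shuts down)

MC = 63 - 28q + 3q^2; the shutdown threshold is min AVC = $14 (at q = 7).
With P = $83 above the shutdown price, P = MC gives q = 10.
At P = $1 < min AVC = $14, price no longer covers variable cost at any output, so the firm shuts down: q = 0.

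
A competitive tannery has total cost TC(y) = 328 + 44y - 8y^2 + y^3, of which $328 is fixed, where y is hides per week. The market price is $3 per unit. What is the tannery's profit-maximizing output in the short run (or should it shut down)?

From TC, MC = TC'(y) = 44 - 16y + 3y^2 and AVC = VC/y = 44 - 8y + y^2.
AVC hits its minimum where MC = AVC, at y = 4, giving min AVC = 44 - 8·4 + 4^2 = $28.
Since P = $3 < min AVC = $28, price fails to cover variable cost at any output.
The firm minimizes its loss by shutting down and losing only its fixed cost of $328.

Shut down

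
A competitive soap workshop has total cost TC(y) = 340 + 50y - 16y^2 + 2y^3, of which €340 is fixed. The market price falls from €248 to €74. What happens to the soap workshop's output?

Output falls from 9 to 6

AVC = 50 - 16y + 2y^2, minimized at y = 4 where min AVC = €18. MC = 50 - 32y + 6y^2.
With P = €248 above the shutdown price, P = MC gives y = 9.
At P = €74 ≥ min AVC, set P = MC: y = 6. The firm stays open but cuts output.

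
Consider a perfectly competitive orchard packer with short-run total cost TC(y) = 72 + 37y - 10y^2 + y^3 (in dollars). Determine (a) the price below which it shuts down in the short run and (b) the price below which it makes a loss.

Shutdown price = $12; break-even price = $25

Shutdown price = min AVC. AVC = 37 - 10y + y^2, with vertex at y = 5 and minimum $12.
ATC = 72/y + 37 - 10y + y^2. Setting dATC/dy = −72/y^2 − 10 + 2y = 0 gives y = 6 (since 2·6^3 − 10·6^2 = 72).
min ATC = 72/6 + 37 − 10·6 + 6^2 = $25. That is the break-even price.
For $12 ≤ P < $25 the firm produces at a loss; below $12 it shuts down.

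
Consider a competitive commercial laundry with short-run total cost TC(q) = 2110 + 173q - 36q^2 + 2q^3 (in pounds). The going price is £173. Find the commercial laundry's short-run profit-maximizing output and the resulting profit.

AVC = 173 - 36q + 2q^2 has its minimum £11 at q = 9; price £173 clears that bar, so the firm operates.
MC = 173 - 72q + 6q^2. Setting P = MC and taking the root on the rising branch gives q* = 12.
TR = 173·12 = 2076. TC = 2110 + 348 = 2458. Profit = 2076 − 2458 = -£382.
By producing, the firm covers all variable cost plus £1728 of fixed cost; shutting down would lose the full £2110.

Profit = -£382 at q = 12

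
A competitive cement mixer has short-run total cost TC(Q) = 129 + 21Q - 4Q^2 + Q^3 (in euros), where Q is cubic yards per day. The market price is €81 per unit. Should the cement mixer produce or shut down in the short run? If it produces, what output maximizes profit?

Produce at Q = 6

From TC, MC = TC'(Q) = 21 - 8Q + 3Q^2 and AVC = VC/Q = 21 - 4Q + Q^2.
AVC is minimized where dAVC/dQ = -4 + 2Q = 0, at Q = 2; min AVC = 21 - 4·2 + 2^2 = €17.
Since P = €81 ≥ min AVC = €17, price covers variable cost and the firm should produce.
Solving P = MC: -60 - 8Q + 3Q^2 = 0 ⇒ Q = -10/3 or 6. On the upward-sloping branch, Q* = 6.
Check: AVC at Q = 6 is €33 ≤ P, so revenue covers variable cost.
Profit = P·Q − TC = 81·6 − 327 = €159.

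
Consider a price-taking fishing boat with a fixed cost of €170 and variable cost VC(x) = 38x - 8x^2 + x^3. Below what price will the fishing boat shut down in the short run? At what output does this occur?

The shutdown price is the minimum of AVC. VC = 38x - 8x^2 + x^3, so AVC = 38 - 8x + x^2.
At the minimum of AVC, MC = AVC. MC = 38 - 16x + 3x^2; setting MC = AVC gives 2x^2 - 8x = 0, so x = 4. min AVC = 22.
So the shutdown price is €22.

€22 per unit, at x = 4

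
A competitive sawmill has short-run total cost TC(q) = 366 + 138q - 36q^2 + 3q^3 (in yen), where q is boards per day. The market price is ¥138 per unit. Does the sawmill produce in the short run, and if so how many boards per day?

Strip out fixed cost: VC = 138q - 36q^2 + 3q^3. Then AVC = 138 - 36q + 3q^2 and MC = 138 - 72q + 9q^2.
AVC is minimized where dAVC/dq = -36 + 6q = 0, at q = 6; min AVC = 138 - 36·6 + 3·6^2 = ¥30.
Because ¥138 ≥ ¥30, revenue can cover variable cost; the firm operates.
Set P = MC: 138 = 138 - 72q + 9q^2 → -72q + 9q^2 = 0. The roots are q = 0 and q = 8; the profit-maximizing output is on the rising part of MC, so q* = 8.
Check: AVC at q = 8 is ¥42 ≤ P, so revenue covers variable cost.
Profit = P·q − TC = 138·8 − 702 = ¥402.

Produce at q = 8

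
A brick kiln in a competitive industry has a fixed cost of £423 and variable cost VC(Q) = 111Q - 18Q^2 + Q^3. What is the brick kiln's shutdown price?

Short-run supply begins at min AVC. From VC = 111Q - 18Q^2 + Q^3, AVC = 111 - 18Q + Q^2.
dAVC/dQ = -18 + 2Q = 0 gives Q = 9. min AVC = 111 - 18·9 + 9^2 = 30.
So the shutdown price is £30.

£30 per unit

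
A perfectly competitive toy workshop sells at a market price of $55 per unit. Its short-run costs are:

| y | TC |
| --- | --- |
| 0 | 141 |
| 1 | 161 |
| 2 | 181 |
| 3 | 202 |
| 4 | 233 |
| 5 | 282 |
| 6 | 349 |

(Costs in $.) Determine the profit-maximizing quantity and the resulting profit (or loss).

Profit at each row (π = 55y − TC): y=0: -141; y=1: -106; y=2: -71; y=3: -37; y=4: -13; y=5: -7; y=6: -19.
Profit is maximized at y = 5. AVC there is 141/5 = $28.20 ≤ P, so producing beats shutting down (which would give -$141).

y = 5; profit = -$7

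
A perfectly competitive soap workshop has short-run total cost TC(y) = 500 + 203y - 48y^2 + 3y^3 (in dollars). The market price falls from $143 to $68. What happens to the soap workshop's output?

MC = 203 - 96y + 9y^2; the shutdown threshold is min AVC = $11 (at y = 8).
At P = $143 ≥ min AVC, set P = MC on the rising branch: y = 10.
At P = $68 ≥ min AVC, set P = MC: y = 9. The firm stays open but cuts output.

Output falls from 10 to 9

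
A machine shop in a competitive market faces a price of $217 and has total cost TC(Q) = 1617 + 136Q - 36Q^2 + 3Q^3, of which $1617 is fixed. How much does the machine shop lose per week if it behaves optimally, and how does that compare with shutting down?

AVC = 136 - 36Q + 3Q^2; min AVC = $28 at Q = 6. Since P = $217 ≥ min AVC, the firm produces.
With MC = 136 - 72Q + 9Q^2, P = MC on the upward-sloping part at Q* = 9.
TR = 217·9 = 1953. TC = 1617 + 495 = 2112. Profit = 1953 − 2112 = -$159.
By producing, the firm covers all variable cost plus $1458 of fixed cost; shutting down would lose the full $1617.

Profit = -$159 at Q = 9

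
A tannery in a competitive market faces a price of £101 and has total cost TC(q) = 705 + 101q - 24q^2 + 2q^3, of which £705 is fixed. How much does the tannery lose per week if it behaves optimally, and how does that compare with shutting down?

Profit = -£193 at q = 8

AVC = 101 - 24q + 2q^2; min AVC = £29 at q = 6. Since P = £101 ≥ min AVC, the firm produces.
With MC = 101 - 48q + 6q^2, P = MC on the upward-sloping part at q* = 8.
TR = 101·8 = 808. TC = 705 + 296 = 1001. Profit = 808 − 1001 = -£193.
That loss of £193 beats the £705 the firm would lose by shutting down; producing recovers £512 of fixed cost.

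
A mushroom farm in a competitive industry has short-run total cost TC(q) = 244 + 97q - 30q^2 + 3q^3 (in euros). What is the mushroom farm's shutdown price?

€22 per unit

Short-run supply begins at min AVC. From VC = 97q - 30q^2 + 3q^3, AVC = 97 - 30q + 3q^2.
dAVC/dq = -30 + 6q = 0 gives q = 5. min AVC = 97 - 30·5 + 3·5^2 = 22.
The firm shuts down for any P below €22.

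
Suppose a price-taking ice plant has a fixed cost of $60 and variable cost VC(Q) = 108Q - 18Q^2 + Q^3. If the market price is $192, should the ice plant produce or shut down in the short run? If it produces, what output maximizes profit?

Variable cost is VC = 108Q - 18Q^2 + Q^3, so AVC = VC/Q = 108 - 18Q + Q^2 and MC = dTC/dQ = 108 - 36Q + 3Q^2.
The AVC parabola has its vertex at Q = 18/2 = 9, where AVC = 108 - 18·9 + 9^2 = $27.
Because $192 ≥ $27, revenue can cover variable cost; the firm operates.
Set P = MC: 192 = 108 - 36Q + 3Q^2 → -84 - 36Q + 3Q^2 = 0. The roots are Q = -2 and Q = 14; the profit-maximizing output is on the rising part of MC, so Q* = 14.
Check: AVC at Q = 14 is $52 ≤ P, so revenue covers variable cost.
Profit = P·Q − TC = 192·14 − 788 = $1900.

Produce at Q = 14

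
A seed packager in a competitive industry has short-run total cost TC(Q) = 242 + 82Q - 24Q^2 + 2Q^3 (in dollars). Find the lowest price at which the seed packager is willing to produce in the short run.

Short-run supply begins at min AVC. From VC = 82Q - 24Q^2 + 2Q^3, AVC = 82 - 24Q + 2Q^2.
At the minimum of AVC, MC = AVC. MC = 82 - 48Q + 6Q^2; setting MC = AVC gives 4Q^2 - 24Q = 0, so Q = 6. min AVC = 10.
For P < $10 the firm produces nothing.

$10 per unit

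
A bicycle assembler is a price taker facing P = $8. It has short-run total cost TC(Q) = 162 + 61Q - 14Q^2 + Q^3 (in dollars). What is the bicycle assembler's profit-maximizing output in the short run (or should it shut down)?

Shut down

From TC, MC = TC'(Q) = 61 - 28Q + 3Q^2 and AVC = VC/Q = 61 - 14Q + Q^2.
The AVC parabola has its vertex at Q = 14/2 = 7, where AVC = 61 - 14·7 + 7^2 = $12.
P = $8 lies below min AVC = $12; no output level covers variable cost.
Best response: produce nothing and absorb the $162 fixed cost.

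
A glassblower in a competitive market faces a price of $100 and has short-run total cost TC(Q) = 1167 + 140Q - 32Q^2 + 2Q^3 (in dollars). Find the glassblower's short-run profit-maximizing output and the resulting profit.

Profit = -$367 at Q = 10

AVC = 140 - 32Q + 2Q^2; min AVC = $12 at Q = 8. Since P = $100 ≥ min AVC, the firm produces.
MC = 140 - 64Q + 6Q^2. Setting P = MC and taking the root on the rising branch gives Q* = 10.
TR = 100·10 = 1000. TC = 1167 + 200 = 1367. Profit = 1000 − 1367 = -$367.
That loss of $367 beats the $1167 the firm would lose by shutting down; producing recovers $800 of fixed cost.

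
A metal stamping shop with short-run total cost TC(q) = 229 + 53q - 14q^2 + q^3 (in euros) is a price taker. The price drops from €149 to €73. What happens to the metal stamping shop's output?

MC = 53 - 28q + 3q^2; the shutdown threshold is min AVC = €4 (at q = 7).
At P = €149 ≥ min AVC, set P = MC on the rising branch: q = 12.
At P = €73 ≥ min AVC, set P = MC: q = 10. The firm stays open but cuts output.

Output falls from 12 to 10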